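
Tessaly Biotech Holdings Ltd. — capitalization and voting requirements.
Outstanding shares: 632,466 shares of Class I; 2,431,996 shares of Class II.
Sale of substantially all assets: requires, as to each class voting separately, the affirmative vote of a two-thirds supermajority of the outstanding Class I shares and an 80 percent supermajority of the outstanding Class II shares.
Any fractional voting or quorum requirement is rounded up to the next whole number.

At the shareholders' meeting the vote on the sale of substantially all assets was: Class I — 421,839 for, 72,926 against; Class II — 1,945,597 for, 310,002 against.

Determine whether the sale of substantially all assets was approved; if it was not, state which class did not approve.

Approved — every class gave the required vote.

Class I: 2/3 of 632466 = 421644; 421,644 required, 421,839 in favor — approved.
Class II: 4/5 of 2431996 = 1945596.80, rounded up to 1945597; 1,945,597 required, 1,945,597 in favor — approved.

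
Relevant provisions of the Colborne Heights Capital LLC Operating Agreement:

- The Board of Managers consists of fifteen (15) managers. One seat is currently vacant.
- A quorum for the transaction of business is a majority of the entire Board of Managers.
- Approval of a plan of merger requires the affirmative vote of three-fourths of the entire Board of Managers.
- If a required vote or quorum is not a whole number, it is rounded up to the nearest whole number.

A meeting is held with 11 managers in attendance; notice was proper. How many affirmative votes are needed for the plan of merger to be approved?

The plan of merger requires three-fourths of the entire Board of Managers (15).
3/4 of 15 = 11.25, rounded up to 12.
(Only 11 can vote, so the plan of merger cannot pass at this meeting, but the required vote is still 12.)

12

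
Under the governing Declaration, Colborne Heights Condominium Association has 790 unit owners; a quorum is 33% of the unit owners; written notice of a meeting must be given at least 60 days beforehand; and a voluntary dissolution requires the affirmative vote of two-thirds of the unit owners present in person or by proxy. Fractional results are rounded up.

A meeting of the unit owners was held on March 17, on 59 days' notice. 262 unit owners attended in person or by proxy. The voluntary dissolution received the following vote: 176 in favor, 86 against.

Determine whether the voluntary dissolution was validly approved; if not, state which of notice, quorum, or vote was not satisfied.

Notice: 59 days given; 60 required. Not satisfied.
Quorum: 33% of 790 = 260.70, rounded up to 261; 262 present. Satisfied.
Vote: requires two-thirds of those present (262); 2/3 of 262 = 174.67, rounded up to 175, so 175 needed; 176 in favor. Satisfied.

Invalid — notice requirement not satisfied.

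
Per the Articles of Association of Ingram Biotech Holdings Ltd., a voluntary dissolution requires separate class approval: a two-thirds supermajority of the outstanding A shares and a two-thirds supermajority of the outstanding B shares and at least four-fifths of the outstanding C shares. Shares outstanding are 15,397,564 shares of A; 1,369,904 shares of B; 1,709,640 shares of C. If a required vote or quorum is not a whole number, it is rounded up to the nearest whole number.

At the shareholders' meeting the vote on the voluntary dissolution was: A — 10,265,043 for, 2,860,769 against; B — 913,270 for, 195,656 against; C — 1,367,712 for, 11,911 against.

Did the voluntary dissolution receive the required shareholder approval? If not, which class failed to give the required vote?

Approved — every class gave the required vote.

A: 2/3 of 15397564 = 10265042.67, rounded up to 10265043; 10,265,043 required, 10,265,043 in favor — approved.
B: 2/3 of 1369904 = 913269.33, rounded up to 913270; 913,270 required, 913,270 in favor — approved.
C: 4/5 of 1709640 = 1367712; 1,367,712 required, 1,367,712 in favor — approved.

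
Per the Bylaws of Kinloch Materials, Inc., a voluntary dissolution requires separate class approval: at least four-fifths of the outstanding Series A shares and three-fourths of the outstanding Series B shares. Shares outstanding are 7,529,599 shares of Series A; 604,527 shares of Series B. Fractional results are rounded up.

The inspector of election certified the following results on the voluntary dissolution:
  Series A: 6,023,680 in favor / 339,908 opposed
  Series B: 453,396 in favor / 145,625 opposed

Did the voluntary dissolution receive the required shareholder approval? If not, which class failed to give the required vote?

Series A: 4/5 of 7529599 = 6023679.20, rounded up to 6023680; 6,023,680 required, 6,023,680 in favor — approved.
Series B: 3/4 of 604527 = 453395.25, rounded up to 453396; 453,396 required, 453,396 in favor — approved.

Approved — every class gave the required vote.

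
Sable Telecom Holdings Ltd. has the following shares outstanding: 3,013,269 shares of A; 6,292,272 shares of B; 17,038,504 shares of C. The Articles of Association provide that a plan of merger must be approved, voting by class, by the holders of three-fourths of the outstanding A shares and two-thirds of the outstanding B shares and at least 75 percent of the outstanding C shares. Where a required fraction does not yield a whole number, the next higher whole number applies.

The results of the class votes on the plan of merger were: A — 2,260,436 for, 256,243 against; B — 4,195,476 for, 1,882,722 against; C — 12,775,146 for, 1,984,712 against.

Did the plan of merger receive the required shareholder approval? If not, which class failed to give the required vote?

Not approved — the C shares did not give the required vote.

A: 3/4 of 3013269 = 2259951.75, rounded up to 2259952; 2,259,952 required, 2,260,436 in favor — approved.
B: 2/3 of 6292272 = 4194848; 4,194,848 required, 4,195,476 in favor — approved.
C: 3/4 of 17038504 = 12778878; 12,778,878 required, 12,775,146 in favor — not approved.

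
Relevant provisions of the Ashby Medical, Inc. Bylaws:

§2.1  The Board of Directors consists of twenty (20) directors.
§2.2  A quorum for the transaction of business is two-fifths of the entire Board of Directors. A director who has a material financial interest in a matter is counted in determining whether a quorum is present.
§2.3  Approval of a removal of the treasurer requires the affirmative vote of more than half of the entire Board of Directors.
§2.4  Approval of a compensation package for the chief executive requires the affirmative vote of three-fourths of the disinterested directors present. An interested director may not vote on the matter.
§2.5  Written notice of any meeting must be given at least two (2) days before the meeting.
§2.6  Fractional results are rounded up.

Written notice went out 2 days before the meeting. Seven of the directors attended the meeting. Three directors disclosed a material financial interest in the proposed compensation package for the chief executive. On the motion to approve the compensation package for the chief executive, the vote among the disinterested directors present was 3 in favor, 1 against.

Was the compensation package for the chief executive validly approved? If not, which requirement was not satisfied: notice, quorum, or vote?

Notice: 2 days given; 2 required (2 ≥ 2). Satisfied.
Quorum: 7 present (interested directors count toward quorum); quorum is 8. Not satisfied.
Vote: the compensation package for the chief executive requires three-fourths of the disinterested directors present (7 − 3 = 4). 3/4 of 4 = 3, so 3 affirmative votes are needed; 3 voted in favor. Satisfied. (Moot — without a quorum no business can be validly transacted.)

Invalid — quorum requirement not satisfied.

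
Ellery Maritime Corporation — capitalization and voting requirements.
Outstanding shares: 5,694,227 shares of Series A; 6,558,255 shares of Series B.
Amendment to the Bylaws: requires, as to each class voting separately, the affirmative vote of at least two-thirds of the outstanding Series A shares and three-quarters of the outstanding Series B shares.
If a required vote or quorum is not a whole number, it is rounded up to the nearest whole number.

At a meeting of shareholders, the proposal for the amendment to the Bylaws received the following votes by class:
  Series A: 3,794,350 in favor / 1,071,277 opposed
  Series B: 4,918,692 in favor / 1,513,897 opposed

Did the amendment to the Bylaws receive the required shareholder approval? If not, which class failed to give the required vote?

Series A: 2/3 of 5694227 = 3796151.33, rounded up to 3796152; 3,796,152 required, 3,794,350 in favor — not approved.
Series B: 3/4 of 6558255 = 4918691.25, rounded up to 4918692; 4,918,692 required, 4,918,692 in favor — approved.

Not approved — the Series A shares did not give the required vote.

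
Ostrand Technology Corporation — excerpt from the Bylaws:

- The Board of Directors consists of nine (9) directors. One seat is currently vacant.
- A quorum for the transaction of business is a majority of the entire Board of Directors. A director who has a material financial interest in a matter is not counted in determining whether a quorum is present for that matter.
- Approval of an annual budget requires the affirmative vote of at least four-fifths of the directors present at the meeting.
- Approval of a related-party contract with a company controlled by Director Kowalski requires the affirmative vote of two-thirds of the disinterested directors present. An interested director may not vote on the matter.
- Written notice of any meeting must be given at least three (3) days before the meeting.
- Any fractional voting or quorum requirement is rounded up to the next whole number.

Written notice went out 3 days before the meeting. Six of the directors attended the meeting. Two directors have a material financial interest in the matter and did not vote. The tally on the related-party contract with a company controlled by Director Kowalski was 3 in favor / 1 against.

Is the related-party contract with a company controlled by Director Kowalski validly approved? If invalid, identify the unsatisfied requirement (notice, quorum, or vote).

Notice: 3 days given; 3 required (3 ≥ 3). Satisfied.
Quorum: 6 present, but the 2 interested directors do not count, leaving 4. Quorum is 5. Not satisfied.
Vote: the related-party contract with a company controlled by Director Kowalski requires two-thirds of the disinterested directors present (6 − 2 = 4). 2/3 of 4 = 2.67, rounded up to 3, so 3 affirmative votes are needed; 3 voted in favor. Satisfied. (Moot — without a quorum no business can be validly transacted.)

Invalid — quorum requirement not satisfied.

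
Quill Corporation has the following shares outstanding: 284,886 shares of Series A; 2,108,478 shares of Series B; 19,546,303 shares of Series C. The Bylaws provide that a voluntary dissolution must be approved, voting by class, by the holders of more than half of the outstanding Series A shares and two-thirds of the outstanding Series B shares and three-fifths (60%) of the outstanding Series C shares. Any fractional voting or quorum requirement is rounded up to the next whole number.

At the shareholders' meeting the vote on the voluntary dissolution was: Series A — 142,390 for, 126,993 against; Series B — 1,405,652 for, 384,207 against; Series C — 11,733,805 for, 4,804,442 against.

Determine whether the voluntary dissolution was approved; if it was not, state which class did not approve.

Not approved — the Series A shares did not give the required vote.

Series A: a majority of 284886 is 142444; 142,444 required, 142,390 in favor — not approved.
Series B: 2/3 of 2108478 = 1405652; 1,405,652 required, 1,405,652 in favor — approved.
Series C: 3/5 of 19546303 = 11727781.80, rounded up to 11727782; 11,727,782 required, 11,733,805 in favor — approved.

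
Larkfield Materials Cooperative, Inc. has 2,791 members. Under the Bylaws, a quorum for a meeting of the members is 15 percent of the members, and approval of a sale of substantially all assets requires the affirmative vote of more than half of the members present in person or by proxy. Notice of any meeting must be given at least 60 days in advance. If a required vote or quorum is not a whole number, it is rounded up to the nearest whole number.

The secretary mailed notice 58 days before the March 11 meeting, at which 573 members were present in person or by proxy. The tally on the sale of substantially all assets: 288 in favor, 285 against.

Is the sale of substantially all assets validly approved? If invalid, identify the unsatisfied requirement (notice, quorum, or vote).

Notice: 58 days given; 60 required. Not satisfied.
Quorum: 15% of 2,791 = 418.65, rounded up to 419; 573 present. Satisfied.
Vote: requires a majority of those present (573); a majority of 573 is 287, so 287 needed; 288 in favor. Satisfied.

Invalid — notice requirement not satisfied.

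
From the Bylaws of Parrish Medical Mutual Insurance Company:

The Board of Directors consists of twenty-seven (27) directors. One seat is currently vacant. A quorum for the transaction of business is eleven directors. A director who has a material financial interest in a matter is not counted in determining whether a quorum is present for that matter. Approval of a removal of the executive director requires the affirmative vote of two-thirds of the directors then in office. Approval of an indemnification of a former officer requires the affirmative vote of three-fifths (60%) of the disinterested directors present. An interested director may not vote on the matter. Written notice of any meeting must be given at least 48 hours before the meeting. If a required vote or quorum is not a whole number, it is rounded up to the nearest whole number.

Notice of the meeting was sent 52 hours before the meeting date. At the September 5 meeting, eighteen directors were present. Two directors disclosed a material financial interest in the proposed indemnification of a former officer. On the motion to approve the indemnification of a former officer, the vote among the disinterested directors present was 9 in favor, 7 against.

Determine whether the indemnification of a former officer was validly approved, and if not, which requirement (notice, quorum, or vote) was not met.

Invalid — vote requirement not satisfied.

Notice: 52 hours given; 48 required (52 ≥ 48). Satisfied.
Quorum: 18 present, but the 2 interested directors do not count, leaving 16. Quorum is 11. Satisfied.
Vote: the indemnification of a former officer requires three-fifths of the disinterested directors present (18 − 2 = 16). 3/5 of 16 = 9.60, rounded up to 10, so 10 affirmative votes are needed; 9 voted in favor. Not satisfied.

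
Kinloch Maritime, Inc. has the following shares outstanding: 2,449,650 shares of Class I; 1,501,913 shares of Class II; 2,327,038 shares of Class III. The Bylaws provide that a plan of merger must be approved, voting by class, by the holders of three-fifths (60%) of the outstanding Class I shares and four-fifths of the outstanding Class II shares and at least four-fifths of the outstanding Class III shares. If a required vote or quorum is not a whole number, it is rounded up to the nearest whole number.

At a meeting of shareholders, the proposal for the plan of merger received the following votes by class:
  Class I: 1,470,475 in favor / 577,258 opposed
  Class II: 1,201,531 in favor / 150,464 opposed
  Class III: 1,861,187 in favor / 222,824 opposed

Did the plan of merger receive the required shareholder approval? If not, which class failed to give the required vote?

Class I: 3/5 of 2449650 = 1469790; 1,469,790 required, 1,470,475 in favor — approved.
Class II: 4/5 of 1501913 = 1201530.40, rounded up to 1201531; 1,201,531 required, 1,201,531 in favor — approved.
Class III: 4/5 of 2327038 = 1861630.40, rounded up to 1861631; 1,861,631 required, 1,861,187 in favor — not approved.

Not approved — the Class III shares did not give the required vote.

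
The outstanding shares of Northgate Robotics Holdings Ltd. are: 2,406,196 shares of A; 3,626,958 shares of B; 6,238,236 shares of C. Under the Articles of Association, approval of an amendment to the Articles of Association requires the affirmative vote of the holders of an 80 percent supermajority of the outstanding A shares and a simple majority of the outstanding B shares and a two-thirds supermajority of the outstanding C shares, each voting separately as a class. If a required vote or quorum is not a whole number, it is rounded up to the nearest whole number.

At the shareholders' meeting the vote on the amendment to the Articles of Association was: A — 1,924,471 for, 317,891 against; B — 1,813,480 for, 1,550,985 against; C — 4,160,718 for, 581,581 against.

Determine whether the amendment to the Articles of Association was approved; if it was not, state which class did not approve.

A: 4/5 of 2406196 = 1924956.80, rounded up to 1924957; 1,924,957 required, 1,924,471 in favor — not approved.
B: a majority of 3626958 is 1813480; 1,813,480 required, 1,813,480 in favor — approved.
C: 2/3 of 6238236 = 4158824; 4,158,824 required, 4,160,718 in favor — approved.

Not approved — the A shares did not give the required vote.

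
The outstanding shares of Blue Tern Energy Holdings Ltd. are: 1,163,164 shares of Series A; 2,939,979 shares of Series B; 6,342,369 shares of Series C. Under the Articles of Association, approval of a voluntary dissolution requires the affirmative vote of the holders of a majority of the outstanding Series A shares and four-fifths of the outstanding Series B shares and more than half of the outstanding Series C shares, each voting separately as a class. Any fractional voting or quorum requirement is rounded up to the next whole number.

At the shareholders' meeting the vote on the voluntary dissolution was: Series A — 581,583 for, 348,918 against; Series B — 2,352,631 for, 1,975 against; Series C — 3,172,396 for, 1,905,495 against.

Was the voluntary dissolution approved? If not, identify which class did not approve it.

Approved — every class gave the required vote.

Series A: a majority of 1163164 is 581583; 581,583 required, 581,583 in favor — approved.
Series B: 4/5 of 2939979 = 2351983.20, rounded up to 2351984; 2,351,984 required, 2,352,631 in favor — approved.
Series C: a majority of 6342369 is 3171185; 3,171,185 required, 3,172,396 in favor — approved.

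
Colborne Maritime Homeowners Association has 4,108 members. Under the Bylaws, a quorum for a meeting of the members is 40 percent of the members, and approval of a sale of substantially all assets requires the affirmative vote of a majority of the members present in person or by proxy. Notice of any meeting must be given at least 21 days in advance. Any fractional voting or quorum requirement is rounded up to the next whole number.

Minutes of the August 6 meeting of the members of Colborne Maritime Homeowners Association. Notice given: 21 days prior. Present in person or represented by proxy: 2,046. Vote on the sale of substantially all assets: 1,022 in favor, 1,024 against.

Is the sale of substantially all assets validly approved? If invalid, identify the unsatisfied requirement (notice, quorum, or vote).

Invalid — vote requirement not satisfied.

Notice: 21 days given; 21 required. Satisfied.
Quorum: 40% of 4,108 = 1,643.20, rounded up to 1,644; 2,046 present. Satisfied.
Vote: requires a majority of those present (2,046); a majority of 2046 is 1024, so 1,024 needed; 1,022 in favor. Not satisfied.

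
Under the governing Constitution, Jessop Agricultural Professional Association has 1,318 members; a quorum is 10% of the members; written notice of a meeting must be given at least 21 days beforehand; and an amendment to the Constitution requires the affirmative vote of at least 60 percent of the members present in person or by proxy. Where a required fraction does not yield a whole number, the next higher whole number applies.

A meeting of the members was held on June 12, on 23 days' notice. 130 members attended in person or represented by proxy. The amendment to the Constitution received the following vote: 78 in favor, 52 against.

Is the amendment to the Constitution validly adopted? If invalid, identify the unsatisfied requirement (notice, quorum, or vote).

Notice: 23 days given; 21 required. Satisfied.
Quorum: 10% of 1,318 = 131.80, rounded up to 132; 130 present. Not satisfied.
Vote: requires three-fifths of those present (130); 3/5 of 130 = 78, so 78 needed; 78 in favor. Satisfied.

Invalid — quorum requirement not satisfied.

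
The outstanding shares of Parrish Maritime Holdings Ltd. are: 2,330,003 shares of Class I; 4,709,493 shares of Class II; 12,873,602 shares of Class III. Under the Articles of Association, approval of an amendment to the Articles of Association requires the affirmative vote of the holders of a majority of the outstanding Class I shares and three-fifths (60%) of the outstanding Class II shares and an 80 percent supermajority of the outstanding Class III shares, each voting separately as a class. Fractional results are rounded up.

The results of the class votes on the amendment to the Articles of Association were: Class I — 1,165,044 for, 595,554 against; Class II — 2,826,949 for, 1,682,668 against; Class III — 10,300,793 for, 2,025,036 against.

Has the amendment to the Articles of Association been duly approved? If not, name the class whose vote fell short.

Class I: a majority of 2330003 is 1165002; 1,165,002 required, 1,165,044 in favor — approved.
Class II: 3/5 of 4709493 = 2825695.80, rounded up to 2825696; 2,825,696 required, 2,826,949 in favor — approved.
Class III: 4/5 of 12873602 = 10298881.60, rounded up to 10298882; 10,298,882 required, 10,300,793 in favor — approved.

Approved — every class gave the required vote.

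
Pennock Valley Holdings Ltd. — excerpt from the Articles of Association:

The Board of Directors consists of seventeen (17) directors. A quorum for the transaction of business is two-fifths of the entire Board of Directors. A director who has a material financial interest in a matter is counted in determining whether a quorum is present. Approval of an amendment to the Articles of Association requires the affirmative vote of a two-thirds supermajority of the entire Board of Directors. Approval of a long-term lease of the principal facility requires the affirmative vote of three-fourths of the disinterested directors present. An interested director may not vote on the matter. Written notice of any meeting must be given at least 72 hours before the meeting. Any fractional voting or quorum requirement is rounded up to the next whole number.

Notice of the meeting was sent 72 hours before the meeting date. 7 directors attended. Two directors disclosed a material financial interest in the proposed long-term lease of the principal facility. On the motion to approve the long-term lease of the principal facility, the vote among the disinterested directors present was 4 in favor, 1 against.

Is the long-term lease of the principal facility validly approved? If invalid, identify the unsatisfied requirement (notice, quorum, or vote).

Notice: 72 hours given; 72 required (72 ≥ 72). Satisfied.
Quorum: 7 present (interested directors count toward quorum); quorum is 7. Satisfied.
Vote: the long-term lease of the principal facility requires three-fourths of the disinterested directors present (7 − 2 = 5). 3/4 of 5 = 3.75, rounded up to 4, so 4 affirmative votes are needed; 4 voted in favor. Satisfied.

Valid — all requirements satisfied.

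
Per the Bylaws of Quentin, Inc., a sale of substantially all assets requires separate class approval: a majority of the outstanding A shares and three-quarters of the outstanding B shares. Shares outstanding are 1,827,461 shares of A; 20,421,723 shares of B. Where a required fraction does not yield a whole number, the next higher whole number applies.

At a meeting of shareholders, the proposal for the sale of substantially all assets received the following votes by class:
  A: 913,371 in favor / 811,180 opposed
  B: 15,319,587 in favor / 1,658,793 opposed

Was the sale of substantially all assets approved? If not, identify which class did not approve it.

A: a majority of 1827461 is 913731; 913,731 required, 913,371 in favor — not approved.
B: 3/4 of 20421723 = 15316292.25, rounded up to 15316293; 15,316,293 required, 15,319,587 in favor — approved.

Not approved — the A shares did not give the required vote.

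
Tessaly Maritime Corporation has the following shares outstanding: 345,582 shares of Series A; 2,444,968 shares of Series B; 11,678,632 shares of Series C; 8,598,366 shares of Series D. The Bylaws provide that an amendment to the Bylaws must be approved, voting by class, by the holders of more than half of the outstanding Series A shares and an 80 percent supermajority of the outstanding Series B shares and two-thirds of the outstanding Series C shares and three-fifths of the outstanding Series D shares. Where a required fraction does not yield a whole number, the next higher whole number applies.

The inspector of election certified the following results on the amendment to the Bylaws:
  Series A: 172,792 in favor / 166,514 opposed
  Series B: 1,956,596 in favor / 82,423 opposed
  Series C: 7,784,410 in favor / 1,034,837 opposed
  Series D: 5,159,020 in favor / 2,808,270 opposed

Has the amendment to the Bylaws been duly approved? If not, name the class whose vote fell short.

Series A: a majority of 345582 is 172792; 172,792 required, 172,792 in favor — approved.
Series B: 4/5 of 2444968 = 1955974.40, rounded up to 1955975; 1,955,975 required, 1,956,596 in favor — approved.
Series C: 2/3 of 11678632 = 7785754.67, rounded up to 7785755; 7,785,755 required, 7,784,410 in favor — not approved.
Series D: 3/5 of 8598366 = 5159019.60, rounded up to 5159020; 5,159,020 required, 5,159,020 in favor — approved.

Not approved — the Series C shares did not give the required vote.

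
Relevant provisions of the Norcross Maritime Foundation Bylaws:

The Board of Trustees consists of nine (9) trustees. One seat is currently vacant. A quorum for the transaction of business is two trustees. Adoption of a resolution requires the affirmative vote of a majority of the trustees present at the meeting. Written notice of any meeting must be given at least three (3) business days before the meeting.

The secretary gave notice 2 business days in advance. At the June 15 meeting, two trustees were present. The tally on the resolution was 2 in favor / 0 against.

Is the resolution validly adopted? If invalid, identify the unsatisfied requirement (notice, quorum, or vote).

Invalid — notice requirement not satisfied.

Notice: 2 business days given; 3 required (2 < 3). Not satisfied.
Quorum: 2 present; quorum is 2. Satisfied.
Vote: the resolution requires a majority of the trustees present (2). A majority of 2 is 2, so 2 affirmative votes are needed; 2 voted in favor. Satisfied.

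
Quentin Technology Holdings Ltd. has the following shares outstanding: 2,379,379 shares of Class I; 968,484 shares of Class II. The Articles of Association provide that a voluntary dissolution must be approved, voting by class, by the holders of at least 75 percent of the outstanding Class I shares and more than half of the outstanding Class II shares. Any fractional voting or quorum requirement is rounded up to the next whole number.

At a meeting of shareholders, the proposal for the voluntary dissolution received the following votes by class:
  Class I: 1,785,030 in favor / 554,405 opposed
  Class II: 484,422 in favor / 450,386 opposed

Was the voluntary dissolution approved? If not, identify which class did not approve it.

Class I: 3/4 of 2379379 = 1784534.25, rounded up to 1784535; 1,784,535 required, 1,785,030 in favor — approved.
Class II: a majority of 968484 is 484243; 484,243 required, 484,422 in favor — approved.

Approved — every class gave the required vote.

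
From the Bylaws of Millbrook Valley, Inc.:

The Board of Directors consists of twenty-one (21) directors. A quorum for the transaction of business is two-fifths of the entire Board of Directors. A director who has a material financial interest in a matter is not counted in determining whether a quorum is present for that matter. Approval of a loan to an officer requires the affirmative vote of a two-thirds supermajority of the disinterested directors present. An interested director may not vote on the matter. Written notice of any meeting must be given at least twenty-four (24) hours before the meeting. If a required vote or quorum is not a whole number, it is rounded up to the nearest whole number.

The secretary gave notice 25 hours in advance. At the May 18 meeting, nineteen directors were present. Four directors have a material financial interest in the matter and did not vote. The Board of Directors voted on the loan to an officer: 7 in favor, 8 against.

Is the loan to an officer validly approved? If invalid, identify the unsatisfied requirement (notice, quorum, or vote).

Invalid — vote requirement not satisfied.

Notice: 25 hours given; 24 required (25 ≥ 24). Satisfied.
Quorum: 19 present, but the 4 interested directors do not count, leaving 15. Quorum is 9. Satisfied.
Vote: the loan to an officer requires two-thirds of the disinterested directors present (19 − 4 = 15). 2/3 of 15 = 10, so 10 affirmative votes are needed; 7 voted in favor. Not satisfied.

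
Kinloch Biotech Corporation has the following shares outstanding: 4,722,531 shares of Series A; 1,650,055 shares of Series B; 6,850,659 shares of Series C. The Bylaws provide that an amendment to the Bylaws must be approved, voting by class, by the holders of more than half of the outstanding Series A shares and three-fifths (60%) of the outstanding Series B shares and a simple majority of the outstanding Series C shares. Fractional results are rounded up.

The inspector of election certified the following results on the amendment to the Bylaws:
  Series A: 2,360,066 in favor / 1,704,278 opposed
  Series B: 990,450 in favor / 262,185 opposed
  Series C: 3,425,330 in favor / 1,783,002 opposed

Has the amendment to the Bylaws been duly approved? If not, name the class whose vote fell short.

Series A: a majority of 4722531 is 2361266; 2,361,266 required, 2,360,066 in favor — not approved.
Series B: 3/5 of 1650055 = 990033; 990,033 required, 990,450 in favor — approved.
Series C: a majority of 6850659 is 3425330; 3,425,330 required, 3,425,330 in favor — approved.

Not approved — the Series A shares did not give the required vote.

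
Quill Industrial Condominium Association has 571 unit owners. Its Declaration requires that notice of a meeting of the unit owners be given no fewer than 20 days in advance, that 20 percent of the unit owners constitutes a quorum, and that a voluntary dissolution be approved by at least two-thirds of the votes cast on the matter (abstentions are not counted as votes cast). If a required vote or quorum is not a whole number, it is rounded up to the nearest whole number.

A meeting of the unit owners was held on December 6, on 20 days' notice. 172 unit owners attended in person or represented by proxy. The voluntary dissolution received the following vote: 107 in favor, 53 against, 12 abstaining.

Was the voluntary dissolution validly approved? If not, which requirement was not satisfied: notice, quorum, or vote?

Valid — all requirements satisfied.

Notice: 20 days given; 20 required. Satisfied.
Quorum: 20% of 571 = 114.20, rounded up to 115; 172 present. Satisfied.
Vote: requires two-thirds of the votes cast (172 − 12 abstaining = 160); 2/3 of 160 = 106.67, rounded up to 107, so 107 needed; 107 in favor. Satisfied.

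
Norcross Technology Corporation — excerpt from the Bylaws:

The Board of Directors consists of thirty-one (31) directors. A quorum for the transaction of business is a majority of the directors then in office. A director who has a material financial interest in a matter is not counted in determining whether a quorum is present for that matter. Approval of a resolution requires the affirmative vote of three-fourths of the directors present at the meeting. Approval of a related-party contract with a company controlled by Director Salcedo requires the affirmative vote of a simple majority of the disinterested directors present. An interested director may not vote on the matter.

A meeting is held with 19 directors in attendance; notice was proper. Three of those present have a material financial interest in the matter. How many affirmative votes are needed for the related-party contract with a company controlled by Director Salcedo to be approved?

9

The related-party contract with a company controlled by Director Salcedo requires a majority of the disinterested directors present (19 − 3 = 16).
A majority of 16 is 9.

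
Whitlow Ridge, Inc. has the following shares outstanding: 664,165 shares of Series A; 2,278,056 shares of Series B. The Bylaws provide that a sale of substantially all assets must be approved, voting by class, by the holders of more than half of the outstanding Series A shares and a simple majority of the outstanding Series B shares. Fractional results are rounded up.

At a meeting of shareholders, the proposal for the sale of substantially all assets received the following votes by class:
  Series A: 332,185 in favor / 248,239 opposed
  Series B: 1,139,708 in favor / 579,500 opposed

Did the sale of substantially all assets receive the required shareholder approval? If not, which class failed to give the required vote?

Approved — every class gave the required vote.

Series A: a majority of 664165 is 332083; 332,083 required, 332,185 in favor — approved.
Series B: a majority of 2278056 is 1139029; 1,139,029 required, 1,139,708 in favor — approved.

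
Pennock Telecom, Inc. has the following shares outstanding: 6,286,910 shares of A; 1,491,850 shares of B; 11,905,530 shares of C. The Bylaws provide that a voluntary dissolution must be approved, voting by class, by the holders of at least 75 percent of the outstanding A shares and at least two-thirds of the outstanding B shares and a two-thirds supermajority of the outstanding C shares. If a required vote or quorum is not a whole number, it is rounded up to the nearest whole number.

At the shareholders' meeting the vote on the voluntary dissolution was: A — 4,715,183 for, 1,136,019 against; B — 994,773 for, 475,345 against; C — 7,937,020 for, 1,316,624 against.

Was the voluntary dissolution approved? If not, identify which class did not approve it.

Approved — every class gave the required vote.

A: 3/4 of 6286910 = 4715182.50, rounded up to 4715183; 4,715,183 required, 4,715,183 in favor — approved.
B: 2/3 of 1491850 = 994566.67, rounded up to 994567; 994,567 required, 994,773 in favor — approved.
C: 2/3 of 11905530 = 7937020; 7,937,020 required, 7,937,020 in favor — approved.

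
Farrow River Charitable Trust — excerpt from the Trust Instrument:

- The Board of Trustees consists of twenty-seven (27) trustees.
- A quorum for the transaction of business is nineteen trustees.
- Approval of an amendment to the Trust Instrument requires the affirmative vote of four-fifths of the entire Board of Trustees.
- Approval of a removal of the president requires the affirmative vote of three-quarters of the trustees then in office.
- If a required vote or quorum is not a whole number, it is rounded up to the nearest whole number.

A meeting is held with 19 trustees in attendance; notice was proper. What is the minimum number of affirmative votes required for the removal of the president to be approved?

21

The removal of the president requires three-fourths of the trustees then in office (27).
3/4 of 27 = 20.25, rounded up to 21.
(Only 19 can vote, so the removal of the president cannot pass at this meeting, but the required vote is still 21.)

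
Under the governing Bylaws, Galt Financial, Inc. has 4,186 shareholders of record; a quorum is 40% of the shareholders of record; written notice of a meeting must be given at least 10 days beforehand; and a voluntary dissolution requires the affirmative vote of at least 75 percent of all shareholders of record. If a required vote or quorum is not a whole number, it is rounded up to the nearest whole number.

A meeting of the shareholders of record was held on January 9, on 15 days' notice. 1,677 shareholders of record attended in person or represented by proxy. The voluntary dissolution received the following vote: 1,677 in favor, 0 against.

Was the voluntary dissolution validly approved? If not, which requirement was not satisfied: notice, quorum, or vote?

Notice: 15 days given; 10 required. Satisfied.
Quorum: 40% of 4,186 = 1,674.40, rounded up to 1,675; 1,677 present. Satisfied.
Vote: requires three-fourths of all shareholders of record (4,186); 3/4 of 4186 = 3139.50, rounded up to 3140, so 3,140 needed; 1,677 in favor. Not satisfied.

Invalid — vote requirement not satisfied.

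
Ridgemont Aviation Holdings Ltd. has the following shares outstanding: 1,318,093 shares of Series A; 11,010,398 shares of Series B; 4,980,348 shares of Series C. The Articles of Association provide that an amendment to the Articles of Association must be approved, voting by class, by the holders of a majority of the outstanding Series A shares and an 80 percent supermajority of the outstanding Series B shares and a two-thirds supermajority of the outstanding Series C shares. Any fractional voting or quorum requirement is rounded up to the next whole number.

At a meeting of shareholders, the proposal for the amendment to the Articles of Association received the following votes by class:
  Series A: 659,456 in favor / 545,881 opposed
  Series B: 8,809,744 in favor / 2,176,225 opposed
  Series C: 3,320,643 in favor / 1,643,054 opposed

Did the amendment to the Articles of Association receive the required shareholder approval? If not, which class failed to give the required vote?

Series A: a majority of 1318093 is 659047; 659,047 required, 659,456 in favor — approved.
Series B: 4/5 of 11010398 = 8808318.40, rounded up to 8808319; 8,808,319 required, 8,809,744 in favor — approved.
Series C: 2/3 of 4980348 = 3320232; 3,320,232 required, 3,320,643 in favor — approved.

Approved — every class gave the required vote.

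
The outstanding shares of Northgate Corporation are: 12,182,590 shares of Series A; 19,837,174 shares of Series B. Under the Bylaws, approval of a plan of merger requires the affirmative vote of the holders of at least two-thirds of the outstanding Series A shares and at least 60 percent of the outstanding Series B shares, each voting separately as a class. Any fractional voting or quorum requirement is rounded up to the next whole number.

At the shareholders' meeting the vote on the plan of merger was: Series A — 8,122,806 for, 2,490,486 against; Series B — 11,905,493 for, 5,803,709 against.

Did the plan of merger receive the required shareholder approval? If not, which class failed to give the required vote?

Series A: 2/3 of 12182590 = 8121726.67, rounded up to 8121727; 8,121,727 required, 8,122,806 in favor — approved.
Series B: 3/5 of 19837174 = 11902304.40, rounded up to 11902305; 11,902,305 required, 11,905,493 in favor — approved.

Approved — every class gave the required vote.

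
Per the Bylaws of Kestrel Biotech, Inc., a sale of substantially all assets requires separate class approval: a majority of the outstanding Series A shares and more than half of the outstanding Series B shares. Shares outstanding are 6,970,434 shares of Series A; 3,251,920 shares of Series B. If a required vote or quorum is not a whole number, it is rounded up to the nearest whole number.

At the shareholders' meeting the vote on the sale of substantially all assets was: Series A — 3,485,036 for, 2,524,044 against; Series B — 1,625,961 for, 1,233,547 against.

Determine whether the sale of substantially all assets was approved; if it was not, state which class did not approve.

Series A: a majority of 6970434 is 3485218; 3,485,218 required, 3,485,036 in favor — not approved.
Series B: a majority of 3251920 is 1625961; 1,625,961 required, 1,625,961 in favor — approved.

Not approved — the Series A shares did not give the required vote.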